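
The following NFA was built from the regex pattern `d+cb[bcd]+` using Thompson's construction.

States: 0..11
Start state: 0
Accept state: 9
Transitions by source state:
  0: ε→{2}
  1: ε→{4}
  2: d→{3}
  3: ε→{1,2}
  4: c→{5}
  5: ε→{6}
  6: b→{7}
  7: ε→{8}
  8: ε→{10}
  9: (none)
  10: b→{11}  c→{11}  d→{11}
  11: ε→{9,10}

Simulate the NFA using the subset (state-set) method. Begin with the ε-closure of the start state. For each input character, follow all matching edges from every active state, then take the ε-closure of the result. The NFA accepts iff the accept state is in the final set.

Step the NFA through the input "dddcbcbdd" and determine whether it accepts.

start: ε-closure({0}) = {0,2}
'd' @ 1: {1,2,3,4}
'd' @ 2: {1,2,3,4}
'd' @ 3: {1,2,3,4}
'c' @ 4: {5,6}
'b' @ 5: {7,8,10}
'c' @ 6: {9,10,11}  [accepting]
'b' @ 7: {9,10,11}  [accepting]
'd' @ 8: {9,10,11}  [accepting]
'd' @ 9: {9,10,11}  [accepting]
end set {9,10,11} — state 9 in

Answer: ACCEPT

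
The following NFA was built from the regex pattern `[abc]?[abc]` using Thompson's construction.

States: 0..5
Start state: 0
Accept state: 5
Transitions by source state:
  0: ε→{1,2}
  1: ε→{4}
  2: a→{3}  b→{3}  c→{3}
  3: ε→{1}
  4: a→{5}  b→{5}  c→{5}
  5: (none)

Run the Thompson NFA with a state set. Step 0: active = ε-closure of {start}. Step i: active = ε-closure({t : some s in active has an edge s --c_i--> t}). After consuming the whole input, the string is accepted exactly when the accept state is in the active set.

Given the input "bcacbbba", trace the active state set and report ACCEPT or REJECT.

S₀ = ε-closure({0}) = {0,1,2,4}
'b' @ 1: {1,3,4,5}  [accepting]
'c' @ 2: {5}  [accepting]
'a' @ 3: {}  — state set empty
rest 'cbbba' ignored (set empty)
final: {}; accept 5 not in set

Answer: REJECT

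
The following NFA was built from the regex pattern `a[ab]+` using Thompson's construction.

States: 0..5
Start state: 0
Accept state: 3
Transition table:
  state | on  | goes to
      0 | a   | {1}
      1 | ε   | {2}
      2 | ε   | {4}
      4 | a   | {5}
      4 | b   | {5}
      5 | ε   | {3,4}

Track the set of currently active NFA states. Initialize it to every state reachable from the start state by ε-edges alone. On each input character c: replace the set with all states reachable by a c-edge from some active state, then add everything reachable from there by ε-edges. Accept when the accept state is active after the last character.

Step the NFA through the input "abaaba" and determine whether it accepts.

S₀ = ε-closure({0}) = {0}
'a' @ 1: {1,2,4}
'b' @ 2: {3,4,5}  (accept∈set)
'a' @ 3: {3,4,5}  (accept∈set)
'a' @ 4: {3,4,5}  (accept∈set)
'b' @ 5: {3,4,5}  (accept∈set)
'a' @ 6: {3,4,5}  (accept∈set)
after full input: {3,4,5}  (accept=3 in)

Answer: ACCEPT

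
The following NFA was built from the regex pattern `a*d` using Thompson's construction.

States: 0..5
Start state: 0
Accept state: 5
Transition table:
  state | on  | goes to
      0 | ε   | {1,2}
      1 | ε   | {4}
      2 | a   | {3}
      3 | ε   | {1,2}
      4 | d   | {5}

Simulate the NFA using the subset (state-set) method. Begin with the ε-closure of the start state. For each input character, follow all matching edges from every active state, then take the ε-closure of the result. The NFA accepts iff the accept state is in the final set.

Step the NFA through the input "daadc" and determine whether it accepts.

S₀ = ε-closure({0}) = {0,1,2,4}
'd' @ 1: {5}  [accepting]
'a' @ 2: {}  — state set empty
rest 'adc' ignored (set empty)
end set {} — state 5 not in

Answer: REJECT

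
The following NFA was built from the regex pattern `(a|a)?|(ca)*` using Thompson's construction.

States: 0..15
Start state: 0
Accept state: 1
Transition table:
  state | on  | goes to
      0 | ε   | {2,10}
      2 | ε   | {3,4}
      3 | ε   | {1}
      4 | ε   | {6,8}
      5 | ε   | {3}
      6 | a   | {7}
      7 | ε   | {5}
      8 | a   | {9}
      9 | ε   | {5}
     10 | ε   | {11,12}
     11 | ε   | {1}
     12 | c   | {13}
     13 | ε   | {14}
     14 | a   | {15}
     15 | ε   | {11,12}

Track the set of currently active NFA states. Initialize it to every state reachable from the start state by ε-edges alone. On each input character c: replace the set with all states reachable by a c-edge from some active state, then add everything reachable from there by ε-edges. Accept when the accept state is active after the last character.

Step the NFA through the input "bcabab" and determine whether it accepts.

S₀ = ε-closure({0}) = {0,1,2,3,4,6,8,10,11,12}
'b' @ 1: {}  — dead — no transitions
rest 'cabab' ignored (set empty)
end set {} — state 1 not in

Answer: REJECT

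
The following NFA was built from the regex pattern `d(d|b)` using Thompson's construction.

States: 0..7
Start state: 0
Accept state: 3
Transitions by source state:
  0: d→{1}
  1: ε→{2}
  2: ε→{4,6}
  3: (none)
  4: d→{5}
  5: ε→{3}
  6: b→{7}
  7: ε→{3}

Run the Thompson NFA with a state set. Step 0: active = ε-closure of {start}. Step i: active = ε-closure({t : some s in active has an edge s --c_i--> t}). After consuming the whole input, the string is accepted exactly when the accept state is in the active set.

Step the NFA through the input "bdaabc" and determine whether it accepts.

start: ε-closure({0}) = {0}
'b' @ 1: {}  — state set empty
rest 'daabc' ignored (set empty)
after full input: {}  (accept=3 not in)

Answer: REJECT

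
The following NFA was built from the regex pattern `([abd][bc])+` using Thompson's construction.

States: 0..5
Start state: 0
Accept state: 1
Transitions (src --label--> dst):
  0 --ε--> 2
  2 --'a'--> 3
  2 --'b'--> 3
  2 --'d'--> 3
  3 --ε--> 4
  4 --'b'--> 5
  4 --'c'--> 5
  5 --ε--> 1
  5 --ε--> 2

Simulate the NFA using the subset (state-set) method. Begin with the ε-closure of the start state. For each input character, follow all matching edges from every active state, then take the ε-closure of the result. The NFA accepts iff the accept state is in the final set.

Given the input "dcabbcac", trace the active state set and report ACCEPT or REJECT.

Answer: ACCEPT

Derivation:
start: ε-closure({0}) = {0,2}
'd' @ 1: {3,4}
'c' @ 2: {1,2,5}  (accept∈set)
'a' @ 3: {3,4}
'b' @ 4: {1,2,5}  (accept∈set)
'b' @ 5: {3,4}
'c' @ 6: {1,2,5}  (accept∈set)
'a' @ 7: {3,4}
'c' @ 8: {1,2,5}  (accept∈set)
end set {1,2,5} — state 1 in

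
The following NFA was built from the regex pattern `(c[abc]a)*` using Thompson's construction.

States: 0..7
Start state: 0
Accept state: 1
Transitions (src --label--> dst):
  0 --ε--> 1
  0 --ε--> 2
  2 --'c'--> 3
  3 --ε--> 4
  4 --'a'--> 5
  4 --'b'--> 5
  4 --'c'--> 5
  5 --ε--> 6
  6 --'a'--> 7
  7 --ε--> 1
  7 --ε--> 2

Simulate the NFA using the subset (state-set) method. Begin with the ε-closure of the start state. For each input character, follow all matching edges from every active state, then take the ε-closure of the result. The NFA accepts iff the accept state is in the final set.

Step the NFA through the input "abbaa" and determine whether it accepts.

Answer: REJECT

Steps:
start: ε-closure({0}) = {0,1,2}
'a' @ 1: {}  — state set empty
rest 'bbaa' ignored (set empty)
end set {} — state 1 not in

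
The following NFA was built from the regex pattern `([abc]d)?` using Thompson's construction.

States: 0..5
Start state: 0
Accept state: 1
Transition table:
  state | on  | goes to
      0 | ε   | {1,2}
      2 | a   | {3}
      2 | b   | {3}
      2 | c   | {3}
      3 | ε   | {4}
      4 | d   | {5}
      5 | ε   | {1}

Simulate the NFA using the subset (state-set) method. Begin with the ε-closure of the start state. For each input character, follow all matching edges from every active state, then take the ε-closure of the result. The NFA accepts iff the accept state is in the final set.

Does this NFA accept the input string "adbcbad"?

Answer: REJECT

Steps:
initial (ε-close {0}): {0,1,2}
'a' @ 1: {3,4}
'd' @ 2: {1,5}  (accept∈set)
'b' @ 3: {}  — no active states
rest 'cbad' ignored (set empty)
end set {} — state 1 not in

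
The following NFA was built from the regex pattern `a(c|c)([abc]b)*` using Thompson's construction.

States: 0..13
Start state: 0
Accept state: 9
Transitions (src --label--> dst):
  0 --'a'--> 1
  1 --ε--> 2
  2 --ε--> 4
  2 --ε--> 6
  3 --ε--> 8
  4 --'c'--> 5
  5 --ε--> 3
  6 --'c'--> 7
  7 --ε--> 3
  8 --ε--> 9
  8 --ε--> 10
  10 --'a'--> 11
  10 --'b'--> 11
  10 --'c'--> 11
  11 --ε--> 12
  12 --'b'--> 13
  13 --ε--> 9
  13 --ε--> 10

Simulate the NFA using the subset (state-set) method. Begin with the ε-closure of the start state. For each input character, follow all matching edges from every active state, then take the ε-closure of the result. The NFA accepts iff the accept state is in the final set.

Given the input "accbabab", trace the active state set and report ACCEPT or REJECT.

Answer: ACCEPT

Trace:
S₀ = ε-closure({0}) = {0}
'a' @ 1: {1,2,4,6}
'c' @ 2: {3,5,7,8,9,10}  [accepting]
'c' @ 3: {11,12}
'b' @ 4: {9,10,13}  [accepting]
'a' @ 5: {11,12}
'b' @ 6: {9,10,13}  [accepting]
'a' @ 7: {11,12}
'b' @ 8: {9,10,13}  [accepting]
after full input: {9,10,13}  (accept=9 in)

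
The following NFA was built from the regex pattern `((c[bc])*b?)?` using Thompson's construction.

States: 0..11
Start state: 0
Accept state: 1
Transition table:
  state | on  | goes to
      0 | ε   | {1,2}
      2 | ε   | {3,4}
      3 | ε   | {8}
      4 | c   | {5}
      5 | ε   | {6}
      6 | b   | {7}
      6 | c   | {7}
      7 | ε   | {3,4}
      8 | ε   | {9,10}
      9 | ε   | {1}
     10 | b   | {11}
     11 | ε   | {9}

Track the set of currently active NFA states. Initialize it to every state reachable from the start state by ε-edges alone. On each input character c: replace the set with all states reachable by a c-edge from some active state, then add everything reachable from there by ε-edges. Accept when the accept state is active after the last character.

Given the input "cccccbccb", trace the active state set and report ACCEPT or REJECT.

start: ε-closure({0}) = {0,1,2,3,4,8,9,10}
'c' @ 1: {5,6}
'c' @ 2: {1,3,4,7,8,9,10}  ✓accept
'c' @ 3: {5,6}
'c' @ 4: {1,3,4,7,8,9,10}  ✓accept
'c' @ 5: {5,6}
'b' @ 6: {1,3,4,7,8,9,10}  ✓accept
'c' @ 7: {5,6}
'c' @ 8: {1,3,4,7,8,9,10}  ✓accept
'b' @ 9: {1,9,11}  ✓accept
end set {1,9,11} — state 1 in

Answer: ACCEPT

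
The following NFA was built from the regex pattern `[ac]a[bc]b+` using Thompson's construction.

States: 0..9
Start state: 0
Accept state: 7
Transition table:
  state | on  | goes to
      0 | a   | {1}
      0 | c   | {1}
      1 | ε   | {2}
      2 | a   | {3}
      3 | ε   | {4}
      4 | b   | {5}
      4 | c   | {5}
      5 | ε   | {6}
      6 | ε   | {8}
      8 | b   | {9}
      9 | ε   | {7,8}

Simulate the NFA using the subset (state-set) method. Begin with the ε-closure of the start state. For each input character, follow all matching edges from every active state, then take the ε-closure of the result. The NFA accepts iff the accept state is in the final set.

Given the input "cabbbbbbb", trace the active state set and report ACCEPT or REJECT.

initial (ε-close {0}): {0}
'c' @ 1: {1,2}
'a' @ 2: {3,4}
'b' @ 3: {5,6,8}
'b' @ 4: {7,8,9}  (accept∈set)
'b' @ 5: {7,8,9}  (accept∈set)
'b' @ 6: {7,8,9}  (accept∈set)
'b' @ 7: {7,8,9}  (accept∈set)
'b' @ 8: {7,8,9}  (accept∈set)
'b' @ 9: {7,8,9}  (accept∈set)
final: {7,8,9}; accept 7 in set

Answer: ACCEPT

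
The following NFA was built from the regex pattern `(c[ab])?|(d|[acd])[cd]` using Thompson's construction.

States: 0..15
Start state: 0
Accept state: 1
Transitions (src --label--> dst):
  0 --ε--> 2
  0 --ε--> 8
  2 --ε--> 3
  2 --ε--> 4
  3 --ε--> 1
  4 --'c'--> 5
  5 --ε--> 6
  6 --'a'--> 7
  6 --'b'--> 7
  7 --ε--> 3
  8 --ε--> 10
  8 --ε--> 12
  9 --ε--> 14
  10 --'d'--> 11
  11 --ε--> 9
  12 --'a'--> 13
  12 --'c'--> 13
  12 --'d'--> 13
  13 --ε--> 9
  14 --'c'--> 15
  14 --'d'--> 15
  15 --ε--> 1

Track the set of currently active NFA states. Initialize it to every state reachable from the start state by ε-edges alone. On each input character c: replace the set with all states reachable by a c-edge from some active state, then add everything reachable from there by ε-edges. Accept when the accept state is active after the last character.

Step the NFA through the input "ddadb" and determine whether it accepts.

start: ε-closure({0}) = {0,1,2,3,4,8,10,12}
'd' @ 1: {9,11,13,14}
'd' @ 2: {1,15}  ✓accept
'a' @ 3: {}  — dead — no transitions
rest 'db' ignored (set empty)
after full input: {}  (accept=1 not in)

Answer: REJECT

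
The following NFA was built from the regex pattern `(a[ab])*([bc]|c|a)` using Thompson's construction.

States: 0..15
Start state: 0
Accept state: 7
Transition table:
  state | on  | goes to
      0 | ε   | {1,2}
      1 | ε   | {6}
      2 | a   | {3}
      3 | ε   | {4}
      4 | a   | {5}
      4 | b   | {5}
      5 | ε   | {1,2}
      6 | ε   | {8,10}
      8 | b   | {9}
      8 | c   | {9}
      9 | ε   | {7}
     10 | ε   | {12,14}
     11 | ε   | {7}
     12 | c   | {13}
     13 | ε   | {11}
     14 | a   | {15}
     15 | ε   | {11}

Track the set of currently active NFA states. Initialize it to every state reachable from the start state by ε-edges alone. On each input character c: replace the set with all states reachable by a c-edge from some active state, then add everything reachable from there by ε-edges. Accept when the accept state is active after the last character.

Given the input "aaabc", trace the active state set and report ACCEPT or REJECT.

Answer: ACCEPT

Trace:
start: ε-closure({0}) = {0,1,2,6,8,10,12,14}
'a' @ 1: {3,4,7,11,15}  (accept∈set)
'a' @ 2: {1,2,5,6,8,10,12,14}
'a' @ 3: {3,4,7,11,15}  (accept∈set)
'b' @ 4: {1,2,5,6,8,10,12,14}
'c' @ 5: {7,9,11,13}  (accept∈set)
end set {7,9,11,13} — state 7 in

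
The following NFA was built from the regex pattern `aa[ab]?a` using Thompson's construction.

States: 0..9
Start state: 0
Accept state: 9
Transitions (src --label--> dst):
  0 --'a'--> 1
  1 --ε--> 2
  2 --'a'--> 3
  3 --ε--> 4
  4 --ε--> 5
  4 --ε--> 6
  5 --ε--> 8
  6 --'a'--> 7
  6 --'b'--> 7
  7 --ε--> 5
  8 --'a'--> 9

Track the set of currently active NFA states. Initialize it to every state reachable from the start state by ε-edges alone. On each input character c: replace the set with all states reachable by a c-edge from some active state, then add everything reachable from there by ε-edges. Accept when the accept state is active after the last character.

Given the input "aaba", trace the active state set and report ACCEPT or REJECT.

Answer: ACCEPT

Steps:
S₀ = ε-closure({0}) = {0}
'a' @ 1: {1,2}
'a' @ 2: {3,4,5,6,8}
'b' @ 3: {5,7,8}
'a' @ 4: {9}  [accepting]
final: {9}; accept 9 in set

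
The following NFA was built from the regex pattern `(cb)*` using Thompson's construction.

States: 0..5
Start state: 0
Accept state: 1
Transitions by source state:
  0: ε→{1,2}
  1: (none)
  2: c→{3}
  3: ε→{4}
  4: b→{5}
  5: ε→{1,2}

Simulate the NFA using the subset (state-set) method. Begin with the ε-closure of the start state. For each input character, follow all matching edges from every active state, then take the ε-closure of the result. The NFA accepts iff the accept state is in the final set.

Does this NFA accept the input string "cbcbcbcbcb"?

Answer: ACCEPT

Trace:
initial (ε-close {0}): {0,1,2}
'c' @ 1: {3,4}
'b' @ 2: {1,2,5}  [accepting]
'c' @ 3: {3,4}
'b' @ 4: {1,2,5}  [accepting]
'c' @ 5: {3,4}
'b' @ 6: {1,2,5}  [accepting]
'c' @ 7: {3,4}
'b' @ 8: {1,2,5}  [accepting]
'c' @ 9: {3,4}
'b' @ 10: {1,2,5}  [accepting]
final: {1,2,5}; accept 1 in set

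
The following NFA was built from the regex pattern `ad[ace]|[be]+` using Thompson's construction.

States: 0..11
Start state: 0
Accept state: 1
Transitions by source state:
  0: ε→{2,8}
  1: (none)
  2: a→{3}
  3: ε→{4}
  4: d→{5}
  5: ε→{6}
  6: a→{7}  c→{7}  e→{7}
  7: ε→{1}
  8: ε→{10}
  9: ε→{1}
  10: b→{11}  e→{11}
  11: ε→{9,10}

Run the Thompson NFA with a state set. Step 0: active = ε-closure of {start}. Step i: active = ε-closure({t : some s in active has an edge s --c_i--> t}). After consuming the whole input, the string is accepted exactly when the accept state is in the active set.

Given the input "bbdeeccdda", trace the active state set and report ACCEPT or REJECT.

Answer: REJECT

Derivation:
start: ε-closure({0}) = {0,2,8,10}
'b' @ 1: {1,9,10,11}  (accept∈set)
'b' @ 2: {1,9,10,11}  (accept∈set)
'd' @ 3: {}  — dead — no transitions
rest 'eeccdda' ignored (set empty)
end set {} — state 1 not in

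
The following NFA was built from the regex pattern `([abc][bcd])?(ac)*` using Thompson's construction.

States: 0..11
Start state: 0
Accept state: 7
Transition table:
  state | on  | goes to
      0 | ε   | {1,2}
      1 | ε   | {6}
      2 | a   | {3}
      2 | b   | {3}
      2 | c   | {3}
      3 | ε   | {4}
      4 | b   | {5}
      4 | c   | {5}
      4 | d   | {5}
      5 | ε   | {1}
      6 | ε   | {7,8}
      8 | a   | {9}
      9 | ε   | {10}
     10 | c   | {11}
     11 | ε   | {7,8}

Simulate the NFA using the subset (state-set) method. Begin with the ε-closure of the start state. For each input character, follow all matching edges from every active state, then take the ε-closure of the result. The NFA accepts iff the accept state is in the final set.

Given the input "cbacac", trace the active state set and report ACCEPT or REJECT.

start: ε-closure({0}) = {0,1,2,6,7,8}
'c' @ 1: {3,4}
'b' @ 2: {1,5,6,7,8}  ✓accept
'a' @ 3: {9,10}
'c' @ 4: {7,8,11}  ✓accept
'a' @ 5: {9,10}
'c' @ 6: {7,8,11}  ✓accept
end set {7,8,11} — state 7 in

Answer: ACCEPT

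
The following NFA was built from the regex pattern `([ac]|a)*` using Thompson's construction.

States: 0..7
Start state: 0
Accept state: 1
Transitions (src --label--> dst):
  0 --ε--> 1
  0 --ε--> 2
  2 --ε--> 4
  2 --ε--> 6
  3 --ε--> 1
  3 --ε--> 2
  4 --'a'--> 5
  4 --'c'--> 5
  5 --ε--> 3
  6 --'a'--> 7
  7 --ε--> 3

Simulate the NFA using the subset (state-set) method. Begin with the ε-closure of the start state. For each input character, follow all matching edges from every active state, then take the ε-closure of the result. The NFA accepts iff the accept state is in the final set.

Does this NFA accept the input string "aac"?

S₀ = ε-closure({0}) = {0,1,2,4,6}
'a' @ 1: {1,2,3,4,5,6,7}  [accepting]
'a' @ 2: {1,2,3,4,5,6,7}  [accepting]
'c' @ 3: {1,2,3,4,5,6}  [accepting]
after full input: {1,2,3,4,5,6}  (accept=1 in)

Answer: ACCEPT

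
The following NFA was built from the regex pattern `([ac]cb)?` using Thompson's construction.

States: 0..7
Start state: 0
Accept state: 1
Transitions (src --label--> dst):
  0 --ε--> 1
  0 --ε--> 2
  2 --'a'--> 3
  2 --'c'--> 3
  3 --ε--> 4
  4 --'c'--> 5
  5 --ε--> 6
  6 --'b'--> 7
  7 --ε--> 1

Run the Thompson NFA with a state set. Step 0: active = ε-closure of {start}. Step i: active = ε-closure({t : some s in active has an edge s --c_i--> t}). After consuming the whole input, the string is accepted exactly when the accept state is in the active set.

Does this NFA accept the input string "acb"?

Answer: ACCEPT

Derivation:
S₀ = ε-closure({0}) = {0,1,2}
'a' @ 1: {3,4}
'c' @ 2: {5,6}
'b' @ 3: {1,7}  [accepting]
end set {1,7} — state 1 in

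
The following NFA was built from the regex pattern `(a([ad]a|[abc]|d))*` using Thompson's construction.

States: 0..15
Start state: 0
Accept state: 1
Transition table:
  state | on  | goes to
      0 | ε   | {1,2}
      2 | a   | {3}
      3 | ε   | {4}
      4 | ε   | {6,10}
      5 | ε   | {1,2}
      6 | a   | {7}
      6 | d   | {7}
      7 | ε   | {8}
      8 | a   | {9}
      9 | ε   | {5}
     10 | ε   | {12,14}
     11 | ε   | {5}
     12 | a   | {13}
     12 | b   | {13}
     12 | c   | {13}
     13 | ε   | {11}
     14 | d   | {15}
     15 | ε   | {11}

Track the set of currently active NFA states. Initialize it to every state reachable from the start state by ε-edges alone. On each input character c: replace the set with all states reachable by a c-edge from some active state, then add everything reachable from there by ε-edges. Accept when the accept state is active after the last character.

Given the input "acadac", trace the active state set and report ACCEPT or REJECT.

Answer: ACCEPT

Derivation:
start: ε-closure({0}) = {0,1,2}
'a' @ 1: {3,4,6,10,12,14}
'c' @ 2: {1,2,5,11,13}  [accepting]
'a' @ 3: {3,4,6,10,12,14}
'd' @ 4: {1,2,5,7,8,11,15}  [accepting]
'a' @ 5: {1,2,3,4,5,6,9,10,12,14}  [accepting]
'c' @ 6: {1,2,5,11,13}  [accepting]
final: {1,2,5,11,13}; accept 1 in set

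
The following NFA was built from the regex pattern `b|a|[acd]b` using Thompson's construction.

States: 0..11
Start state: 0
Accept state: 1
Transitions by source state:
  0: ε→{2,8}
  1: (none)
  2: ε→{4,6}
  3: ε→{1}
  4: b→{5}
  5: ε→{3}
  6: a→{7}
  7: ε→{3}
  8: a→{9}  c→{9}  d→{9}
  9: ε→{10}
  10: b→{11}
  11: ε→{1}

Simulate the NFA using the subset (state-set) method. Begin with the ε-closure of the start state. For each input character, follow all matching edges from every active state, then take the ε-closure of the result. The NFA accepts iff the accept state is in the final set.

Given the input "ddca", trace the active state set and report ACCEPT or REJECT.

start: ε-closure({0}) = {0,2,4,6,8}
'd' @ 1: {9,10}
'd' @ 2: {}  — dead — no transitions
rest 'ca' ignored (set empty)
after full input: {}  (accept=1 not in)

Answer: REJECT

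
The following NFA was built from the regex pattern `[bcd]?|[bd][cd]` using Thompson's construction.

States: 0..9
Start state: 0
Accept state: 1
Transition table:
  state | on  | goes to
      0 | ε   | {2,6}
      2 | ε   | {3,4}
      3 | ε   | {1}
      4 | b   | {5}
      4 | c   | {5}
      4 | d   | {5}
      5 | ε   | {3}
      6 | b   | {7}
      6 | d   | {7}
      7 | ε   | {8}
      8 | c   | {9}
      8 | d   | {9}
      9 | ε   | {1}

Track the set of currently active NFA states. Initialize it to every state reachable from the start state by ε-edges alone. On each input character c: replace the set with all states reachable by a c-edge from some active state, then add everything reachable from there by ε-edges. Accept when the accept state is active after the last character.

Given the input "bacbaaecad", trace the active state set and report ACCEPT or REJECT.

initial (ε-close {0}): {0,1,2,3,4,6}
'b' @ 1: {1,3,5,7,8}  ✓accept
'a' @ 2: {}  — state set empty
rest 'cbaaecad' ignored (set empty)
end set {} — state 1 not in

Answer: REJECT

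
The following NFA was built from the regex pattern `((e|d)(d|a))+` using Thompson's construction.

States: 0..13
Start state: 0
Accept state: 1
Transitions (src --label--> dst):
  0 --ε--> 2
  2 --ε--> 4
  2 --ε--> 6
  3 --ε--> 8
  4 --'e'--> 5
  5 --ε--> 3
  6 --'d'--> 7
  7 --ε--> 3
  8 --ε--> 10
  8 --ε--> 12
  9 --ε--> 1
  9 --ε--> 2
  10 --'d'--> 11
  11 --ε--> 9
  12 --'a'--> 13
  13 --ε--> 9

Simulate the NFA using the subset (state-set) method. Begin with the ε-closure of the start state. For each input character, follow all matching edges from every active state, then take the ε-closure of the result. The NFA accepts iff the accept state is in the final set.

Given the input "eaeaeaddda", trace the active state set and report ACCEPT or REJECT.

initial (ε-close {0}): {0,2,4,6}
'e' @ 1: {3,5,8,10,12}
'a' @ 2: {1,2,4,6,9,13}  [accepting]
'e' @ 3: {3,5,8,10,12}
'a' @ 4: {1,2,4,6,9,13}  [accepting]
'e' @ 5: {3,5,8,10,12}
'a' @ 6: {1,2,4,6,9,13}  [accepting]
'd' @ 7: {3,7,8,10,12}
'd' @ 8: {1,2,4,6,9,11}  [accepting]
'd' @ 9: {3,7,8,10,12}
'a' @ 10: {1,2,4,6,9,13}  [accepting]
final: {1,2,4,6,9,13}; accept 1 in set

Answer: ACCEPT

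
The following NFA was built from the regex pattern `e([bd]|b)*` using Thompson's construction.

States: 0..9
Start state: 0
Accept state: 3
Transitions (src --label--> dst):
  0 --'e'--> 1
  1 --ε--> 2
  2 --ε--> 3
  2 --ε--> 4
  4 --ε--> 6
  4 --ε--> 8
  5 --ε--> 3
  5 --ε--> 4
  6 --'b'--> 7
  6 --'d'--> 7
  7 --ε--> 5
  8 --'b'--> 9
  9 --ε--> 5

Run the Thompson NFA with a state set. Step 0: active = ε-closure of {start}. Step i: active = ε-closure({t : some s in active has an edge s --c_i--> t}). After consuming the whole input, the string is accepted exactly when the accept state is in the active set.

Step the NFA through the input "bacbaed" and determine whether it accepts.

S₀ = ε-closure({0}) = {0}
'b' @ 1: {}  — dead — no transitions
rest 'acbaed' ignored (set empty)
end set {} — state 3 not in

Answer: REJECT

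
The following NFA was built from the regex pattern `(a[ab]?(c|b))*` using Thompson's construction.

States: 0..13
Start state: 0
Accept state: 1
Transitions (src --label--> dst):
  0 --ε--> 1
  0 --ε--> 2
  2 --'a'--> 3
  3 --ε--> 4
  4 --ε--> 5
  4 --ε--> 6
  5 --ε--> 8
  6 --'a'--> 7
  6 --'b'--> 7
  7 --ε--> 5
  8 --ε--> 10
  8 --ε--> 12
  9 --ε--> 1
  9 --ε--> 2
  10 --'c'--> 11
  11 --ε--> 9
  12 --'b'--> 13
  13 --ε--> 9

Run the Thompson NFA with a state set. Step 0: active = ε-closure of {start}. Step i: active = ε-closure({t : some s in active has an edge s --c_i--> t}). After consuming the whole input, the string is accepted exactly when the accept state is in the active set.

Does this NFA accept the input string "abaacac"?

Answer: ACCEPT

Steps:
start: ε-closure({0}) = {0,1,2}
'a' @ 1: {3,4,5,6,8,10,12}
'b' @ 2: {1,2,5,7,8,9,10,12,13}  [accepting]
'a' @ 3: {3,4,5,6,8,10,12}
'a' @ 4: {5,7,8,10,12}
'c' @ 5: {1,2,9,11}  [accepting]
'a' @ 6: {3,4,5,6,8,10,12}
'c' @ 7: {1,2,9,11}  [accepting]
after full input: {1,2,9,11}  (accept=1 in)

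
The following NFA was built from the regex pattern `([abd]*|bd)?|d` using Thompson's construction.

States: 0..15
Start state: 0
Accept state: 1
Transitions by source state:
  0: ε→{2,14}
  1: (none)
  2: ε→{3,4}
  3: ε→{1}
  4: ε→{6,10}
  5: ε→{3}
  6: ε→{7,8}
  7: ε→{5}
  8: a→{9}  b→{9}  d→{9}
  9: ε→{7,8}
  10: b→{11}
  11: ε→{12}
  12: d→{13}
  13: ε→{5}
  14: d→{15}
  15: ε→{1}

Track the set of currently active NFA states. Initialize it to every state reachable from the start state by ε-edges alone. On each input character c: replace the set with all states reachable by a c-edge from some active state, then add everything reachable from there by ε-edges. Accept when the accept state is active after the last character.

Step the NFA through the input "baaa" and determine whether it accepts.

Answer: ACCEPT

Steps:
initial (ε-close {0}): {0,1,2,3,4,5,6,7,8,10,14}
'b' @ 1: {1,3,5,7,8,9,11,12}  [accepting]
'a' @ 2: {1,3,5,7,8,9}  [accepting]
'a' @ 3: {1,3,5,7,8,9}  [accepting]
'a' @ 4: {1,3,5,7,8,9}  [accepting]
after full input: {1,3,5,7,8,9}  (accept=1 in)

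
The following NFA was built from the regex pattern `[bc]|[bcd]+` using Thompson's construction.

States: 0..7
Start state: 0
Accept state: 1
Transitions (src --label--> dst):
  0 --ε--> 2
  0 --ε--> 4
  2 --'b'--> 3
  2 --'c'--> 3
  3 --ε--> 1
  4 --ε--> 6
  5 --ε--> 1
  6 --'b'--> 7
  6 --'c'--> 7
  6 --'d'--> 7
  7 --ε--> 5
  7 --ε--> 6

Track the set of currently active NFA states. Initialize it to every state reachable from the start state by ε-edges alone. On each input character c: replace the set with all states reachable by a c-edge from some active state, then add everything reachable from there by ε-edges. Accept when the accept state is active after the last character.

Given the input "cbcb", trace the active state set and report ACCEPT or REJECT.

Answer: ACCEPT

Derivation:
start: ε-closure({0}) = {0,2,4,6}
'c' @ 1: {1,3,5,6,7}  [accepting]
'b' @ 2: {1,5,6,7}  [accepting]
'c' @ 3: {1,5,6,7}  [accepting]
'b' @ 4: {1,5,6,7}  [accepting]
end set {1,5,6,7} — state 1 in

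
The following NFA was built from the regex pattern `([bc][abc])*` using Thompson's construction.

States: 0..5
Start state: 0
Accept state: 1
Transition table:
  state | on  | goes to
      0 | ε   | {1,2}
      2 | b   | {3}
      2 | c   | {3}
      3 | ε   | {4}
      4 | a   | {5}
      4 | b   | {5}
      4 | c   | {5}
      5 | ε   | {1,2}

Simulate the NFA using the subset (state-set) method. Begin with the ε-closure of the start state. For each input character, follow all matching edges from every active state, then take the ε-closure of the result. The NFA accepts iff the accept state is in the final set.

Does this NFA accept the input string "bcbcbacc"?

Answer: ACCEPT

Trace:
S₀ = ε-closure({0}) = {0,1,2}
'b' @ 1: {3,4}
'c' @ 2: {1,2,5}  (accept∈set)
'b' @ 3: {3,4}
'c' @ 4: {1,2,5}  (accept∈set)
'b' @ 5: {3,4}
'a' @ 6: {1,2,5}  (accept∈set)
'c' @ 7: {3,4}
'c' @ 8: {1,2,5}  (accept∈set)
final: {1,2,5}; accept 1 in set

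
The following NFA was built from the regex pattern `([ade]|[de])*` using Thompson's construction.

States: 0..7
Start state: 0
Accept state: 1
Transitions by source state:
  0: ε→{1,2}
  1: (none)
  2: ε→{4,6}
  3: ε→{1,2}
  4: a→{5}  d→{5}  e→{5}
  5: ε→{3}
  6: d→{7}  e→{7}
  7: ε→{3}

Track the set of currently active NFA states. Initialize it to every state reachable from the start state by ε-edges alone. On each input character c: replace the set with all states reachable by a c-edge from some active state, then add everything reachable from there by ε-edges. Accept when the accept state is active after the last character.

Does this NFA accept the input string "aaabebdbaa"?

Answer: REJECT

Derivation:
start: ε-closure({0}) = {0,1,2,4,6}
'a' @ 1: {1,2,3,4,5,6}  (accept∈set)
'a' @ 2: {1,2,3,4,5,6}  (accept∈set)
'a' @ 3: {1,2,3,4,5,6}  (accept∈set)
'b' @ 4: {}  — state set empty
rest 'ebdbaa' ignored (set empty)
end set {} — state 1 not in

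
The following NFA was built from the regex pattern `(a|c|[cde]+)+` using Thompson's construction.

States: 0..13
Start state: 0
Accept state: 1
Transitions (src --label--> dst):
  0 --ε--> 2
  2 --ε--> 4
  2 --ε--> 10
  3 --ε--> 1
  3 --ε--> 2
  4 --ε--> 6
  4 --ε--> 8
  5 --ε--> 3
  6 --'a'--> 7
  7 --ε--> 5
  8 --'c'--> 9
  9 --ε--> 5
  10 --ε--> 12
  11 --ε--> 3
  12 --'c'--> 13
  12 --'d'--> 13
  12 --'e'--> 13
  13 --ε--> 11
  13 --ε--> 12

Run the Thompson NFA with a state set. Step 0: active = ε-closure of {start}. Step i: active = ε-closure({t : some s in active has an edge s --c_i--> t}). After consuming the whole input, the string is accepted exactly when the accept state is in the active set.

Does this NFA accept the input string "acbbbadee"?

initial (ε-close {0}): {0,2,4,6,8,10,12}
'a' @ 1: {1,2,3,4,5,6,7,8,10,12}  [accepting]
'c' @ 2: {1,2,3,4,5,6,8,9,10,11,12,13}  [accepting]
'b' @ 3: {}  — no active states
rest 'bbadee' ignored (set empty)
final: {}; accept 1 not in set

Answer: REJECT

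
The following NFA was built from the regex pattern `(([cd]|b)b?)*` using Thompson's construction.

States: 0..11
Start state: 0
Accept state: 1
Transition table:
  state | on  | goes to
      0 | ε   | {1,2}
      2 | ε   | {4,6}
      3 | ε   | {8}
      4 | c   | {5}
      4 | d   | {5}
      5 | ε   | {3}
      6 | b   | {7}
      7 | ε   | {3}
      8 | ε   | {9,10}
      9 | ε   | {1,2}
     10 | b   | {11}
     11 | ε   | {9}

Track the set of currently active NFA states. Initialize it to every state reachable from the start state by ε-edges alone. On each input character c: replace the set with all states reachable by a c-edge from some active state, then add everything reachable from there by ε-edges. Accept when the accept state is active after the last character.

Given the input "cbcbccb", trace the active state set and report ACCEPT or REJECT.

start: ε-closure({0}) = {0,1,2,4,6}
'c' @ 1: {1,2,3,4,5,6,8,9,10}  ✓accept
'b' @ 2: {1,2,3,4,6,7,8,9,10,11}  ✓accept
'c' @ 3: {1,2,3,4,5,6,8,9,10}  ✓accept
'b' @ 4: {1,2,3,4,6,7,8,9,10,11}  ✓accept
'c' @ 5: {1,2,3,4,5,6,8,9,10}  ✓accept
'c' @ 6: {1,2,3,4,5,6,8,9,10}  ✓accept
'b' @ 7: {1,2,3,4,6,7,8,9,10,11}  ✓accept
final: {1,2,3,4,6,7,8,9,10,11}; accept 1 in set

Answer: ACCEPT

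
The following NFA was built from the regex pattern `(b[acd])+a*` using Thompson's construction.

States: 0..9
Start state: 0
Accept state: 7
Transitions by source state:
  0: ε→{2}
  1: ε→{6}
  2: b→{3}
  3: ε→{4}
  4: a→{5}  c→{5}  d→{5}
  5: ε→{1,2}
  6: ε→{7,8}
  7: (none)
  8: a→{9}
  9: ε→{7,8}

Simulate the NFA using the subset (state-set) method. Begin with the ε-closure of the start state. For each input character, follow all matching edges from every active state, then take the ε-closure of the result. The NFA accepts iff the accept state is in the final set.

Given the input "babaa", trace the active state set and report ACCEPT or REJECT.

start: ε-closure({0}) = {0,2}
'b' @ 1: {3,4}
'a' @ 2: {1,2,5,6,7,8}  (accept∈set)
'b' @ 3: {3,4}
'a' @ 4: {1,2,5,6,7,8}  (accept∈set)
'a' @ 5: {7,8,9}  (accept∈set)
after full input: {7,8,9}  (accept=7 in)

Answer: ACCEPT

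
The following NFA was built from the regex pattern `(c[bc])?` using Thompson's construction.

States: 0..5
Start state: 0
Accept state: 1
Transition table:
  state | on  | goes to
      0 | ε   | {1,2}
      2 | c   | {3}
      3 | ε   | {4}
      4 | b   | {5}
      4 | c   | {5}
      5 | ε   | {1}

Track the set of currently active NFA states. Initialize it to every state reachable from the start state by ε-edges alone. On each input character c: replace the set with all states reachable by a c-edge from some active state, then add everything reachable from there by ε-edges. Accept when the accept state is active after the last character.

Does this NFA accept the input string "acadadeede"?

initial (ε-close {0}): {0,1,2}
'a' @ 1: {}  — state set empty
rest 'cadadeede' ignored (set empty)
after full input: {}  (accept=1 not in)

Answer: REJECT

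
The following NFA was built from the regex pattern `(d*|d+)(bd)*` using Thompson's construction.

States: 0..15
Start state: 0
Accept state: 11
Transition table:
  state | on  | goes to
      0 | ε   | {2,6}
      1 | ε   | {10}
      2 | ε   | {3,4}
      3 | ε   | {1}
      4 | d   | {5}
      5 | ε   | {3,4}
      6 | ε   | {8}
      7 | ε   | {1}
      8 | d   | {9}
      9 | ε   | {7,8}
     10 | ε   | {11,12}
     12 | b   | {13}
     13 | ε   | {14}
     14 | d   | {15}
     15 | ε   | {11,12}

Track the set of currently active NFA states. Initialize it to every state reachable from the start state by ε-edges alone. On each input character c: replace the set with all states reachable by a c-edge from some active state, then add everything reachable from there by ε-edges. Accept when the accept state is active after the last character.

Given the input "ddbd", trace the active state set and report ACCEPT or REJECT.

start: ε-closure({0}) = {0,1,2,3,4,6,8,10,11,12}
'd' @ 1: {1,3,4,5,7,8,9,10,11,12}  [accepting]
'd' @ 2: {1,3,4,5,7,8,9,10,11,12}  [accepting]
'b' @ 3: {13,14}
'd' @ 4: {11,12,15}  [accepting]
after full input: {11,12,15}  (accept=11 in)

Answer: ACCEPT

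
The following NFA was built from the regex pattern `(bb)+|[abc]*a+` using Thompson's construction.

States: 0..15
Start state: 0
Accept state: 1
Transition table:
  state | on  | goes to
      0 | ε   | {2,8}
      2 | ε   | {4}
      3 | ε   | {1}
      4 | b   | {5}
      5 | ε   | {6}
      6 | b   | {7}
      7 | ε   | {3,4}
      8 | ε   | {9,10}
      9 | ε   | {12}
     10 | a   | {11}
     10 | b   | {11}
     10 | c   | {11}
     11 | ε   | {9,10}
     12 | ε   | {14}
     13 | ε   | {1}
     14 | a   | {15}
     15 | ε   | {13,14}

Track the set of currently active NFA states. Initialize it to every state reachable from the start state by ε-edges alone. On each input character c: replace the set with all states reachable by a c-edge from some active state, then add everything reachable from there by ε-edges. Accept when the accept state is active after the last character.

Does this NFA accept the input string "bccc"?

S₀ = ε-closure({0}) = {0,2,4,8,9,10,12,14}
'b' @ 1: {5,6,9,10,11,12,14}
'c' @ 2: {9,10,11,12,14}
'c' @ 3: {9,10,11,12,14}
'c' @ 4: {9,10,11,12,14}
end set {9,10,11,12,14} — state 1 not in

Answer: REJECT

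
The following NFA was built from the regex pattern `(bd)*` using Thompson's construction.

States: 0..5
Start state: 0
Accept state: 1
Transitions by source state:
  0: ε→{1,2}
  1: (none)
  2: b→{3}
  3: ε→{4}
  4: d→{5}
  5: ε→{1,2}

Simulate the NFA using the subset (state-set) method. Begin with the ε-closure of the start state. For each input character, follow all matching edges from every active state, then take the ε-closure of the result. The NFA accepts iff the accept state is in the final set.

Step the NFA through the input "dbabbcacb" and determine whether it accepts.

Answer: REJECT

Trace:
initial (ε-close {0}): {0,1,2}
'd' @ 1: {}  — no active states
rest 'babbcacb' ignored (set empty)
end set {} — state 1 not in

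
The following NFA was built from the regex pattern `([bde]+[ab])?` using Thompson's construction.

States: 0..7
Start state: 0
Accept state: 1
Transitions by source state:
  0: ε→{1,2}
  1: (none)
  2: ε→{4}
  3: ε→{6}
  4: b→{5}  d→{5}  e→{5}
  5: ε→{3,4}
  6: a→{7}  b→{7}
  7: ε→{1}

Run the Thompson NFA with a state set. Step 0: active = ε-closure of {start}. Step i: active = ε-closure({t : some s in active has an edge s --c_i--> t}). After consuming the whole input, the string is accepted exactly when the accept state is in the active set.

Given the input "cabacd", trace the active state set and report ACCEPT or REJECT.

Answer: REJECT

Steps:
start: ε-closure({0}) = {0,1,2,4}
'c' @ 1: {}  — no active states
rest 'abacd' ignored (set empty)
final: {}; accept 1 not in set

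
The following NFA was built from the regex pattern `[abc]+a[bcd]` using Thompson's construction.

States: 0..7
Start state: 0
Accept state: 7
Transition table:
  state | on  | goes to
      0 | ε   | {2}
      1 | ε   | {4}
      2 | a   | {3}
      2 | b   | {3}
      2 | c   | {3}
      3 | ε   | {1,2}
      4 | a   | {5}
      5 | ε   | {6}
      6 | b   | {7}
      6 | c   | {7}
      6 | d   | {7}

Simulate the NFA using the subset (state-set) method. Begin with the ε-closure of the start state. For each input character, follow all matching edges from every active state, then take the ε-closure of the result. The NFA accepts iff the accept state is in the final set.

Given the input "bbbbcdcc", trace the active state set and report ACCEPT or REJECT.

S₀ = ε-closure({0}) = {0,2}
'b' @ 1: {1,2,3,4}
'b' @ 2: {1,2,3,4}
'b' @ 3: {1,2,3,4}
'b' @ 4: {1,2,3,4}
'c' @ 5: {1,2,3,4}
'd' @ 6: {}  — no active states
rest 'cc' ignored (set empty)
after full input: {}  (accept=7 not in)

Answer: REJECT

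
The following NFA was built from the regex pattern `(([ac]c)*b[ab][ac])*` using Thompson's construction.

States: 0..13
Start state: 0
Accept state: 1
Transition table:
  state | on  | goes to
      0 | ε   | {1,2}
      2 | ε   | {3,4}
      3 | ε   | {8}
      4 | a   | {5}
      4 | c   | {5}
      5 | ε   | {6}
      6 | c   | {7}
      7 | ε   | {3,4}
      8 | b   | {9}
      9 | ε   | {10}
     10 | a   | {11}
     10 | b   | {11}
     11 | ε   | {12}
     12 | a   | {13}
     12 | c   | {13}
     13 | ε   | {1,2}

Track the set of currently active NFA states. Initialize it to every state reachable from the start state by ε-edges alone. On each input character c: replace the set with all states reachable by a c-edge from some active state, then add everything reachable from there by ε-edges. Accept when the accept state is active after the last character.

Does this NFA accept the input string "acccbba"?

Answer: ACCEPT

Trace:
start: ε-closure({0}) = {0,1,2,3,4,8}
'a' @ 1: {5,6}
'c' @ 2: {3,4,7,8}
'c' @ 3: {5,6}
'c' @ 4: {3,4,7,8}
'b' @ 5: {9,10}
'b' @ 6: {11,12}
'a' @ 7: {1,2,3,4,8,13}  ✓accept
final: {1,2,3,4,8,13}; accept 1 in set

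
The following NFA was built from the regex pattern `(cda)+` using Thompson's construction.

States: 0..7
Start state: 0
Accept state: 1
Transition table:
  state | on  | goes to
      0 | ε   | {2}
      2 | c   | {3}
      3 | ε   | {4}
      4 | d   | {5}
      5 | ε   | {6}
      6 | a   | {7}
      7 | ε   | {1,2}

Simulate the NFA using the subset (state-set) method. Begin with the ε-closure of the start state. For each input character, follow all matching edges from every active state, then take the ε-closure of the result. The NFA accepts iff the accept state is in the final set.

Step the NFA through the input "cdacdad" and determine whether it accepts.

initial (ε-close {0}): {0,2}
'c' @ 1: {3,4}
'd' @ 2: {5,6}
'a' @ 3: {1,2,7}  [accepting]
'c' @ 4: {3,4}
'd' @ 5: {5,6}
'a' @ 6: {1,2,7}  [accepting]
'd' @ 7: {}  — no active states
end set {} — state 1 not in

Answer: REJECT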